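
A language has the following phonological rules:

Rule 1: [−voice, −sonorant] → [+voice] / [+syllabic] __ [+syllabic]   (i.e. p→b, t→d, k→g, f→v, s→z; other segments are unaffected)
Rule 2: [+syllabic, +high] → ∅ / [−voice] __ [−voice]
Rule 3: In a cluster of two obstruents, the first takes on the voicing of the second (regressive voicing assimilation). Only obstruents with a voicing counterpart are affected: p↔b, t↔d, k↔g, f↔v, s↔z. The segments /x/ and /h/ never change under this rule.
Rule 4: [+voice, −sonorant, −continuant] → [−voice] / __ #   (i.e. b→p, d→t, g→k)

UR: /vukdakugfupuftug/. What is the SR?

vugdagukfubuftuk

Rule 1 (intervocalic voicing): /k/ is a voiceless obstruent between vowels /a/ and /u/, so it voices to [g]. /p/ is a voiceless obstruent between vowels /u/ and /u/, so it voices to [b]. /vukdakugfupuftug/ → vukdagugfubuftug.
Rule 2 (high vowel syncope): no segment meets the environment; /vukdagugfubuftug/ is unchanged.
Rule 3 (regressive voicing assimilation): /k/ precedes the voiced obstruent /d/, so it voices to [g] by assimilation. /g/ precedes the voiceless obstruent /f/, so it devoices to [k] by assimilation. /vukdagugfubuftug/ → vugdagukfubuftug.
Rule 4 (final devoicing): /g/ is a voiced stop in word-final position, so it devoices to [k]. /vugdagukfubuftug/ → vugdagukfubuftuk.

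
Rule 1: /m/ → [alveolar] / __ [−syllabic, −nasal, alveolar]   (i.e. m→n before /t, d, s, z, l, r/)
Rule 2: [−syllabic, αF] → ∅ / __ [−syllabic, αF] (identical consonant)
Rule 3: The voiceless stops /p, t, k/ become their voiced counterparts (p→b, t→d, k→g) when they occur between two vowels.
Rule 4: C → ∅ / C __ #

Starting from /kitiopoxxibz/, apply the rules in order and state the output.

Rule 1 (nasal place assimilation): no segment meets the environment; /kitiopoxxibz/ is unchanged.
Rule 2 (degemination): /xx/ is a geminate; the first /x/ deletes. /kitiopoxxibz/ → kitiopoxibz.
Rule 3 (intervocalic voicing): /t/ is a voiceless stop between vowels /i/ and /i/, so it voices to [d]. /p/ is a voiceless stop between vowels /o/ and /o/, so it voices to [b]. /kitiopoxibz/ → kidioboxibz.
Rule 4 (final cluster simplification): /z/ is the second consonant of a word-final cluster /bz/, so it deletes. /kidioboxibz/ → kidioboxib.

kidioboxib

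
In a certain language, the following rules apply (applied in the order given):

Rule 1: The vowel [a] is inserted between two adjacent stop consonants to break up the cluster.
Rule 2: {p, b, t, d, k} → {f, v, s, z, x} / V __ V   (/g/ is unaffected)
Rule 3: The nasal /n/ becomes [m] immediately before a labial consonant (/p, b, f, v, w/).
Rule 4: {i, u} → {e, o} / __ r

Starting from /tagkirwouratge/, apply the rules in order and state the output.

tagaxerwoorasage

Rule 1 (stop-cluster a-epenthesis): /g/ and /k/ form a stop–stop cluster, so [a] is inserted between them. /t/ and /g/ form a stop–stop cluster, so [a] is inserted between them. /tagkirwouratge/ → tagakirwouratage.
Rule 2 (intervocalic spirantization): /k/ is a stop between vowels /a/ and /i/, so it spirantizes to the fricative [x]. /t/ is a stop between vowels /a/ and /a/, so it spirantizes to the fricative [s]. /tagakirwouratage/ → tagaxirwourasage.
Rule 3 (nasal place assimilation): no segment meets the environment; /tagaxirwourasage/ is unchanged.
Rule 4 (pre-rhotic lowering): /i/ is a high vowel immediately before /r/, so it lowers to [e]. /u/ is a high vowel immediately before /r/, so it lowers to [o]. /tagaxirwourasage/ → tagaxerwoorasage.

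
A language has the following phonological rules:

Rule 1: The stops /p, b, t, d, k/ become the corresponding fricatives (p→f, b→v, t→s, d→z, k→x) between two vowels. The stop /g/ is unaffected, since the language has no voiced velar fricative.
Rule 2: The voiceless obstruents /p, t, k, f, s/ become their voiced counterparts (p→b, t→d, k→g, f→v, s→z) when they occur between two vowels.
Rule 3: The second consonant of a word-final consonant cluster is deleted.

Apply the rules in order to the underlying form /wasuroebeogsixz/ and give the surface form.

wazuroeveogsix

Rule 1 (intervocalic spirantization): /b/ is a stop between vowels /e/ and /e/, so it spirantizes to the fricative [v]. /wasuroebeogsixz/ → wasuroeveogsixz.
Rule 2 (intervocalic voicing): /s/ is a voiceless obstruent between vowels /a/ and /u/, so it voices to [z]. /wasuroeveogsixz/ → wazuroeveogsixz.
Rule 3 (final cluster simplification): /z/ is the second consonant of a word-final cluster /xz/, so it deletes. /wazuroeveogsixz/ → wazuroeveogsix.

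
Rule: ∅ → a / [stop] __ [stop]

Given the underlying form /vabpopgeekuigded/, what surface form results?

vabapopageekuigaded

/b/ and /p/ form a stop–stop cluster, so [a] is inserted between them.
/p/ and /g/ form a stop–stop cluster, so [a] is inserted between them.
/g/ and /d/ form a stop–stop cluster, so [a] is inserted between them.
Surface form: [vabapopageekuigaded].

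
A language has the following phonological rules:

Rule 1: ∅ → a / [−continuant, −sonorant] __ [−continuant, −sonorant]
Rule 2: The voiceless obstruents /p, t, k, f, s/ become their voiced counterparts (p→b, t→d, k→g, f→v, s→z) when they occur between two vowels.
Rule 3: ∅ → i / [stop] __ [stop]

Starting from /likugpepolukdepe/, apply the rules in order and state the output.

Rule 1 (stop-cluster a-epenthesis): /g/ and /p/ form a stop–stop cluster, so [a] is inserted between them. /k/ and /d/ form a stop–stop cluster, so [a] is inserted between them. /likugpepolukdepe/ → likugapepolukadepe.
Rule 2 (intervocalic voicing): /k/ is a voiceless obstruent between vowels /i/ and /u/, so it voices to [g]. /p/ is a voiceless obstruent between vowels /a/ and /e/, so it voices to [b]. /p/ is a voiceless obstruent between vowels /e/ and /o/, so it voices to [b]. /k/ is a voiceless obstruent between vowels /u/ and /a/, so it voices to [g]. /p/ is a voiceless obstruent between vowels /e/ and /e/, so it voices to [b]. /likugapepolukadepe/ → ligugabebolugadebe.
Rule 3 (stop-cluster i-epenthesis): no segment meets the environment; /ligugabebolugadebe/ is unchanged.

ligugabebolugadebe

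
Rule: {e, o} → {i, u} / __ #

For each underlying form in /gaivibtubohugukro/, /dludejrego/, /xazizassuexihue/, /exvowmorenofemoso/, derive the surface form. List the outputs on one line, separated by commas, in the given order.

gaivibtubohugukru, dludejregu, xazizassuexihui, exvowmorenofemosu

/gaivibtubohugukro/: /o/ is a mid vowel in word-final position, so it raises to [u]. → [gaivibtubohugukru].
/dludejrego/: /o/ is a mid vowel in word-final position, so it raises to [u]. → [dludejregu].
/xazizassuexihue/: /e/ is a mid vowel in word-final position, so it raises to [i]. → [xazizassuexihui].
/exvowmorenofemoso/: /o/ is a mid vowel in word-final position, so it raises to [u]. → [exvowmorenofemosu].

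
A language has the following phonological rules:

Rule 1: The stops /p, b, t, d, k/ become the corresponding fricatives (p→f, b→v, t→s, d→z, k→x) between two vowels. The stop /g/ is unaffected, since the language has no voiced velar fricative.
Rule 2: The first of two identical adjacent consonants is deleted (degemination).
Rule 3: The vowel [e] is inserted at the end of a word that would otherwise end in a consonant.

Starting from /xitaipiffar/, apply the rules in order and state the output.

xisaififare

Rule 1 (intervocalic spirantization): /t/ is a stop between vowels /i/ and /a/, so it spirantizes to the fricative [s]. /p/ is a stop between vowels /i/ and /i/, so it spirantizes to the fricative [f]. /xitaipiffar/ → xisaififfar.
Rule 2 (degemination): /ff/ is a geminate; the first /f/ deletes. /xisaififfar/ → xisaififar.
Rule 3 (final e-epenthesis): the form ends in the consonant /r/, so [e] is inserted word-finally. /xisaififar/ → xisaififare.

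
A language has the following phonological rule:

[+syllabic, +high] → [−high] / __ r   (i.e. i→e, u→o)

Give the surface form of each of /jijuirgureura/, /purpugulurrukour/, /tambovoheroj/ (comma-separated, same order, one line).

/jijuirgureura/: /i/ is a high vowel immediately before /r/, so it lowers to [e]. /u/ is a high vowel immediately before /r/, so it lowers to [o]. /u/ is a high vowel immediately before /r/, so it lowers to [o]. → [jijuergoreora].
/purpugulurrukour/: /u/ is a high vowel immediately before /r/, so it lowers to [o]. /u/ is a high vowel immediately before /r/, so it lowers to [o]. /u/ is a high vowel immediately before /r/, so it lowers to [o]. → [porpugulorrukoor].
/tambovoheroj/: the rule's environment is not met; surfaces unchanged as [tambovoheroj].

jijuergoreora, porpugulorrukoor, tambovoheroj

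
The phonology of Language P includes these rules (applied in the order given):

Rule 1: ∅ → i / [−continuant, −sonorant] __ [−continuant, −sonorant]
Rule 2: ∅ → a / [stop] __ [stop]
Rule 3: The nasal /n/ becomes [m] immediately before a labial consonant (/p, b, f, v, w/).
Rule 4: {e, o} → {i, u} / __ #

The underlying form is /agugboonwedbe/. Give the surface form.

Rule 1 (stop-cluster i-epenthesis): /g/ and /b/ form a stop–stop cluster, so [i] is inserted between them. /d/ and /b/ form a stop–stop cluster, so [i] is inserted between them. /agugboonwedbe/ → agugiboonwedibe.
Rule 2 (stop-cluster a-epenthesis): no segment meets the environment; /agugiboonwedibe/ is unchanged.
Rule 3 (nasal place assimilation): /n/ precedes the labial consonant /w/, so it assimilates in place to [m]. /agugiboonwedibe/ → agugiboomwedibe.
Rule 4 (final vowel raising): /e/ is a mid vowel in word-final position, so it raises to [i]. /agugiboomwedibe/ → agugiboomwedibi.

agugiboomwedibi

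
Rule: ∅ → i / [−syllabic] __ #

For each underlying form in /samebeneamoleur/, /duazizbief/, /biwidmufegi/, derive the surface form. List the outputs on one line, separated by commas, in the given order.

/samebeneamoleur/: the form ends in the consonant /r/, so [i] is inserted word-finally. → [samebeneamoleuri].
/duazizbief/: the form ends in the consonant /f/, so [i] is inserted word-finally. → [duazizbiefi].
/biwidmufegi/: the rule's environment is not met; surfaces unchanged as [biwidmufegi].

samebeneamoleuri, duazizbiefi, biwidmufegi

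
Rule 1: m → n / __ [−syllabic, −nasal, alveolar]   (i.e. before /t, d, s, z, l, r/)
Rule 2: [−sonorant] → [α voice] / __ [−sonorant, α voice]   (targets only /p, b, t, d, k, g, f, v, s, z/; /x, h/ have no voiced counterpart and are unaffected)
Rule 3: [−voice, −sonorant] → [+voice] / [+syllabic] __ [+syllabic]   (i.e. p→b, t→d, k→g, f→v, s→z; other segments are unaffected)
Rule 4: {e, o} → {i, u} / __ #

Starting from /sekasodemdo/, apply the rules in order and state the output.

Rule 1 (nasal place assimilation): /m/ precedes the alveolar consonant /d/, so it assimilates in place to [n]. /sekasodemdo/ → sekasodendo.
Rule 2 (regressive voicing assimilation): no segment meets the environment; /sekasodendo/ is unchanged.
Rule 3 (intervocalic voicing): /k/ is a voiceless obstruent between vowels /e/ and /a/, so it voices to [g]. /s/ is a voiceless obstruent between vowels /a/ and /o/, so it voices to [z]. /sekasodendo/ → segazodendo.
Rule 4 (final vowel raising): /o/ is a mid vowel in word-final position, so it raises to [u]. /segazodendo/ → segazodendu.

segazodendu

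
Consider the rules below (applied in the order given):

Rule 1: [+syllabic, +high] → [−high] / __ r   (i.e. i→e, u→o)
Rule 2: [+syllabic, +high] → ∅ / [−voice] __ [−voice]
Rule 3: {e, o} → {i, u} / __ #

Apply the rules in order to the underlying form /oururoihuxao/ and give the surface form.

Rule 1 (pre-rhotic lowering): /u/ is a high vowel immediately before /r/, so it lowers to [o]. /u/ is a high vowel immediately before /r/, so it lowers to [o]. /oururoihuxao/ → oororoihuxao.
Rule 2 (high vowel syncope): /u/ is a high vowel flanked by voiceless consonants /h/ and /x/, so it deletes. /oororoihuxao/ → oororoihxao.
Rule 3 (final vowel raising): /o/ is a mid vowel in word-final position, so it raises to [u]. /oororoihxao/ → oororoihxau.

oororoihxau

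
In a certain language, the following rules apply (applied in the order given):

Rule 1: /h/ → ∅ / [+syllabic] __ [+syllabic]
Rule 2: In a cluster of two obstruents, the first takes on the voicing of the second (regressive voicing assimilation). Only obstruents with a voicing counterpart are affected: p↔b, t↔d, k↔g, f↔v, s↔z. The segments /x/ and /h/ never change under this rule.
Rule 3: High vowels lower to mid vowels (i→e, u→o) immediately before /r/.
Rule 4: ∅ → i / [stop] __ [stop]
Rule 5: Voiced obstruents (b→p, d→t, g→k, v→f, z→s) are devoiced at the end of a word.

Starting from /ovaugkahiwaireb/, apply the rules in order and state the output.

ovaukikaiwaerep

Rule 1 (intervocalic h-deletion): /h/ occurs between vowels /a/ and /i/, so it deletes. /ovaugkahiwaireb/ → ovaugkaiwaireb.
Rule 2 (regressive voicing assimilation): /g/ precedes the voiceless obstruent /k/, so it devoices to [k] by assimilation. /ovaugkaiwaireb/ → ovaukkaiwaireb.
Rule 3 (pre-rhotic lowering): /i/ is a high vowel immediately before /r/, so it lowers to [e]. /ovaukkaiwaireb/ → ovaukkaiwaereb.
Rule 4 (stop-cluster i-epenthesis): /k/ and /k/ form a stop–stop cluster, so [i] is inserted between them. /ovaukkaiwaereb/ → ovaukikaiwaereb.
Rule 5 (final devoicing): /b/ is a voiced obstruent in word-final position, so it devoices to [p]. /ovaukikaiwaereb/ → ovaukikaiwaerep.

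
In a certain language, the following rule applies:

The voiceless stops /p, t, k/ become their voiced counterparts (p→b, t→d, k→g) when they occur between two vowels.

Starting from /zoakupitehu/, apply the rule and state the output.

zoagubidehu

/k/ is a voiceless stop between vowels /a/ and /u/, so it voices to [g].
/p/ is a voiceless stop between vowels /u/ and /i/, so it voices to [b].
/t/ is a voiceless stop between vowels /i/ and /e/, so it voices to [d].
Surface form: [zoagubidehu].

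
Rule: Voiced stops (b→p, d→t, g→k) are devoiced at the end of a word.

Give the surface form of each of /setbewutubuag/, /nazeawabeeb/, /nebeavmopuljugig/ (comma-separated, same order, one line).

/setbewutubuag/: /g/ is a voiced stop in word-final position, so it devoices to [k]. → [setbewutubuak].
/nazeawabeeb/: /b/ is a voiced stop in word-final position, so it devoices to [p]. → [nazeawabeep].
/nebeavmopuljugig/: /g/ is a voiced stop in word-final position, so it devoices to [k]. → [nebeavmopuljugik].

setbewutubuak, nazeawabeep, nebeavmopuljugik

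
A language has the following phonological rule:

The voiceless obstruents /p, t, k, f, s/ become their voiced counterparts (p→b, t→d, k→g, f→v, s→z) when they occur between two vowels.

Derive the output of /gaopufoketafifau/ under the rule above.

/p/ is a voiceless obstruent between vowels /o/ and /u/, so it voices to [b].
/f/ is a voiceless obstruent between vowels /u/ and /o/, so it voices to [v].
/k/ is a voiceless obstruent between vowels /o/ and /e/, so it voices to [g].
/t/ is a voiceless obstruent between vowels /e/ and /a/, so it voices to [d].
/f/ is a voiceless obstruent between vowels /a/ and /i/, so it voices to [v].
/f/ is a voiceless obstruent between vowels /i/ and /a/, so it voices to [v].
Surface form: [gaobuvogedavivau].

gaobuvogedavivau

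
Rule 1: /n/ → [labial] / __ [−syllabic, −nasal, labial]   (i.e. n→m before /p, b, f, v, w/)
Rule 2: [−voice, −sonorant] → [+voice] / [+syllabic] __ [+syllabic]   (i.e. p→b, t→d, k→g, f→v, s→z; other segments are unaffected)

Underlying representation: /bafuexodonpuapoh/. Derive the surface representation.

bavuexodompuaboh

Rule 1 (nasal place assimilation): /n/ precedes the labial consonant /p/, so it assimilates in place to [m]. /bafuexodonpuapoh/ → bafuexodompuapoh.
Rule 2 (intervocalic voicing): /f/ is a voiceless obstruent between vowels /a/ and /u/, so it voices to [v]. /p/ is a voiceless obstruent between vowels /a/ and /o/, so it voices to [b]. /bafuexodompuapoh/ → bavuexodompuaboh.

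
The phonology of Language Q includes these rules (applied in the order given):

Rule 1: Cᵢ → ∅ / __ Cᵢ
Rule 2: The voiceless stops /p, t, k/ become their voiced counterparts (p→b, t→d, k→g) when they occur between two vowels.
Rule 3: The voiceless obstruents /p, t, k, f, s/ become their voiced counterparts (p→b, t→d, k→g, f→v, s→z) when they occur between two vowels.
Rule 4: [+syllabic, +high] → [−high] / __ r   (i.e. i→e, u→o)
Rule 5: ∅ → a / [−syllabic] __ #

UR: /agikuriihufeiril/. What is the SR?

agigoriihuveerila

Rule 1 (degemination): no segment meets the environment; /agikuriihufeiril/ is unchanged.
Rule 2 (intervocalic voicing): /k/ is a voiceless stop between vowels /i/ and /u/, so it voices to [g]. /agikuriihufeiril/ → agiguriihufeiril.
Rule 3 (intervocalic voicing): /f/ is a voiceless obstruent between vowels /u/ and /e/, so it voices to [v]. /agiguriihufeiril/ → agiguriihuveiril.
Rule 4 (pre-rhotic lowering): /u/ is a high vowel immediately before /r/, so it lowers to [o]. /i/ is a high vowel immediately before /r/, so it lowers to [e]. /agiguriihuveiril/ → agigoriihuveeril.
Rule 5 (final a-epenthesis): the form ends in the consonant /l/, so [a] is inserted word-finally. /agigoriihuveeril/ → agigoriihuveerila.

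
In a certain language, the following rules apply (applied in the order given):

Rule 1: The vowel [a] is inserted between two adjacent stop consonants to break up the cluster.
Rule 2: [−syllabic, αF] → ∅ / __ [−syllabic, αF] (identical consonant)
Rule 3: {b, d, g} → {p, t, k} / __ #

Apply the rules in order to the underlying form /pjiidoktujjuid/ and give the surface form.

pjiidokatujuit

Rule 1 (stop-cluster a-epenthesis): /k/ and /t/ form a stop–stop cluster, so [a] is inserted between them. /pjiidoktujjuid/ → pjiidokatujjuid.
Rule 2 (degemination): /jj/ is a geminate; the first /j/ deletes. /pjiidokatujjuid/ → pjiidokatujuid.
Rule 3 (final devoicing): /d/ is a voiced stop in word-final position, so it devoices to [t]. /pjiidokatujuid/ → pjiidokatujuit.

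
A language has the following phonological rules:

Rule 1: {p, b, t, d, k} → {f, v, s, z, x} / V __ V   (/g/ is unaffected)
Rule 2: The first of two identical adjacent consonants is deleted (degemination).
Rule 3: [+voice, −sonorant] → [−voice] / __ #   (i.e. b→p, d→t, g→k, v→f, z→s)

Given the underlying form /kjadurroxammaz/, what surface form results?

Rule 1 (intervocalic spirantization): /d/ is a stop between vowels /a/ and /u/, so it spirantizes to the fricative [z]. /kjadurroxammaz/ → kjazurroxammaz.
Rule 2 (degemination): /rr/ is a geminate; the first /r/ deletes. /mm/ is a geminate; the first /m/ deletes. /kjazurroxammaz/ → kjazuroxamaz.
Rule 3 (final devoicing): /z/ is a voiced obstruent in word-final position, so it devoices to [s]. /kjazuroxamaz/ → kjazuroxamas.

kjazuroxamas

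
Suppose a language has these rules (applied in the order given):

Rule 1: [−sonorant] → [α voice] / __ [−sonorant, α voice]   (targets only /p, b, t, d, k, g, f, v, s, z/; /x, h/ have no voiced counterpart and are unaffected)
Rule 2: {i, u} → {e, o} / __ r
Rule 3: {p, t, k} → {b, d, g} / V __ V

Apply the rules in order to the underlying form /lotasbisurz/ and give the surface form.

Rule 1 (regressive voicing assimilation): /s/ precedes the voiced obstruent /b/, so it voices to [z] by assimilation. /lotasbisurz/ → lotazbisurz.
Rule 2 (pre-rhotic lowering): /u/ is a high vowel immediately before /r/, so it lowers to [o]. /lotazbisurz/ → lotazbisorz.
Rule 3 (intervocalic voicing): /t/ is a voiceless stop between vowels /o/ and /a/, so it voices to [d]. /lotazbisorz/ → lodazbisorz.

lodazbisorz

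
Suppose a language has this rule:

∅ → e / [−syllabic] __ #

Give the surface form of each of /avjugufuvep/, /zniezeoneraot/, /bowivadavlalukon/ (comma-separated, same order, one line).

avjugufuvepe, zniezeoneraote, bowivadavlalukone

/avjugufuvep/: the form ends in the consonant /p/, so [e] is inserted word-finally. → [avjugufuvepe].
/zniezeoneraot/: the form ends in the consonant /t/, so [e] is inserted word-finally. → [zniezeoneraote].
/bowivadavlalukon/: the form ends in the consonant /n/, so [e] is inserted word-finally. → [bowivadavlalukone].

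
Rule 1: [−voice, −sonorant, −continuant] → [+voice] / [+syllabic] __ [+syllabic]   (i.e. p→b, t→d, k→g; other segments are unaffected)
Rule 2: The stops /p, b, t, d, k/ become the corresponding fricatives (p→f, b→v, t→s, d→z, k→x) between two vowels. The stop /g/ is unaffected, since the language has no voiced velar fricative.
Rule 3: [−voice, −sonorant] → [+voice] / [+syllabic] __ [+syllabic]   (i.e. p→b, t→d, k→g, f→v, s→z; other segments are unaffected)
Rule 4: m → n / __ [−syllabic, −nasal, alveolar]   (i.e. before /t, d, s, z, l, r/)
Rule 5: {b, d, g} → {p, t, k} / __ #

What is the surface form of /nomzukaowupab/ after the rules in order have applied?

Rule 1 (intervocalic voicing): /k/ is a voiceless stop between vowels /u/ and /a/, so it voices to [g]. /p/ is a voiceless stop between vowels /u/ and /a/, so it voices to [b]. /nomzukaowupab/ → nomzugaowubab.
Rule 2 (intervocalic spirantization): /b/ is a stop between vowels /u/ and /a/, so it spirantizes to the fricative [v]. /nomzugaowubab/ → nomzugaowuvab.
Rule 3 (intervocalic voicing): no segment meets the environment; /nomzugaowuvab/ is unchanged.
Rule 4 (nasal place assimilation): /m/ precedes the alveolar consonant /z/, so it assimilates in place to [n]. /nomzugaowuvab/ → nonzugaowuvab.
Rule 5 (final devoicing): /b/ is a voiced stop in word-final position, so it devoices to [p]. /nonzugaowuvab/ → nonzugaowuvap.

nonzugaowuvap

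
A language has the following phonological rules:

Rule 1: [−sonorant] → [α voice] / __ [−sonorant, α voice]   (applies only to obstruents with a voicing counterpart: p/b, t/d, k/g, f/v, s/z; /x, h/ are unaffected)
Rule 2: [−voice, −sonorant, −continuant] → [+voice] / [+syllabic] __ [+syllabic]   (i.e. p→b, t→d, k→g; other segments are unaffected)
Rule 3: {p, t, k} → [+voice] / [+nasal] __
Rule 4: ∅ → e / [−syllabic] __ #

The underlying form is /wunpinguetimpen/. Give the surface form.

wunbinguedimbene

Rule 1 (regressive voicing assimilation): no segment meets the environment; /wunpinguetimpen/ is unchanged.
Rule 2 (intervocalic voicing): /t/ is a voiceless stop between vowels /e/ and /i/, so it voices to [d]. /wunpinguetimpen/ → wunpinguedimpen.
Rule 3 (post-nasal voicing): /p/ is a voiceless stop immediately after the nasal /n/, so it voices to [b]. /p/ is a voiceless stop immediately after the nasal /m/, so it voices to [b]. /wunpinguedimpen/ → wunbinguedimben.
Rule 4 (final e-epenthesis): the form ends in the consonant /n/, so [e] is inserted word-finally. /wunbinguedimben/ → wunbinguedimbene.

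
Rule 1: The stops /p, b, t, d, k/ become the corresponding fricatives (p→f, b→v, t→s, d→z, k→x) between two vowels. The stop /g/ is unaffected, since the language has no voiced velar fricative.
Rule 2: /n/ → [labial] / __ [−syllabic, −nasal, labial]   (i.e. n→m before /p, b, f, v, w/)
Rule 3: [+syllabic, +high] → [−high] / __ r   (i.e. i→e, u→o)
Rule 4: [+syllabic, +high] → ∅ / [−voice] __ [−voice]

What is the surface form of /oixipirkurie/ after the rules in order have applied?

oixferkorie

Rule 1 (intervocalic spirantization): /p/ is a stop between vowels /i/ and /i/, so it spirantizes to the fricative [f]. /oixipirkurie/ → oixifirkurie.
Rule 2 (nasal place assimilation): no segment meets the environment; /oixifirkurie/ is unchanged.
Rule 3 (pre-rhotic lowering): /i/ is a high vowel immediately before /r/, so it lowers to [e]. /u/ is a high vowel immediately before /r/, so it lowers to [o]. /oixifirkurie/ → oixiferkorie.
Rule 4 (high vowel syncope): /i/ is a high vowel flanked by voiceless consonants /x/ and /f/, so it deletes. /oixiferkorie/ → oixferkorie.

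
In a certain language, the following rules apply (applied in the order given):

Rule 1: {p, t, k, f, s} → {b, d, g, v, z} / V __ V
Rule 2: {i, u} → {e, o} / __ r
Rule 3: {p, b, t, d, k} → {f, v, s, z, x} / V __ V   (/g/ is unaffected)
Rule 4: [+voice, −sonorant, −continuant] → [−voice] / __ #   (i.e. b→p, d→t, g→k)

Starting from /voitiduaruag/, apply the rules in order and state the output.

voizizuaruak

Rule 1 (intervocalic voicing): /t/ is a voiceless obstruent between vowels /i/ and /i/, so it voices to [d]. /voitiduaruag/ → voididuaruag.
Rule 2 (pre-rhotic lowering): no segment meets the environment; /voididuaruag/ is unchanged.
Rule 3 (intervocalic spirantization): /d/ is a stop between vowels /i/ and /i/, so it spirantizes to the fricative [z]. /d/ is a stop between vowels /i/ and /u/, so it spirantizes to the fricative [z]. /voididuaruag/ → voizizuaruag.
Rule 4 (final devoicing): /g/ is a voiced stop in word-final position, so it devoices to [k]. /voizizuaruag/ → voizizuaruak.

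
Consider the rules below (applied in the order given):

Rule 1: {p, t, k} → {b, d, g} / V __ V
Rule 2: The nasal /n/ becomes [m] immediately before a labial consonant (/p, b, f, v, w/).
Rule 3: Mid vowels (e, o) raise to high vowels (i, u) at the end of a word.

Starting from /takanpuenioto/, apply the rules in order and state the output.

Rule 1 (intervocalic voicing): /k/ is a voiceless stop between vowels /a/ and /a/, so it voices to [g]. /t/ is a voiceless stop between vowels /o/ and /o/, so it voices to [d]. /takanpuenioto/ → taganpueniodo.
Rule 2 (nasal place assimilation): /n/ precedes the labial consonant /p/, so it assimilates in place to [m]. /taganpueniodo/ → tagampueniodo.
Rule 3 (final vowel raising): /o/ is a mid vowel in word-final position, so it raises to [u]. /tagampueniodo/ → tagampueniodu.

tagampueniodu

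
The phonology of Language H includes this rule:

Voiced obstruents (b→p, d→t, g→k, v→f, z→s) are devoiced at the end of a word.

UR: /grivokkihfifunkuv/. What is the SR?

Scanning /grivokkihfifunkuv/: /g/ at position 1 is not in the conditioning environment; /v/ at position 4 is not in the conditioning environment; /v/ is a voiced obstruent in word-final position, so it devoices to [f].
Result: [grivokkihfifunkuf].

grivokkihfifunkuf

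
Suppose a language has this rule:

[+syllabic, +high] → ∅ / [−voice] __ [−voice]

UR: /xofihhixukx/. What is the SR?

xofhhxkx

/i/ is a high vowel flanked by voiceless consonants /f/ and /h/, so it deletes.
/i/ is a high vowel flanked by voiceless consonants /h/ and /x/, so it deletes.
/u/ is a high vowel flanked by voiceless consonants /x/ and /k/, so it deletes.
Surface form: [xofhhxkx].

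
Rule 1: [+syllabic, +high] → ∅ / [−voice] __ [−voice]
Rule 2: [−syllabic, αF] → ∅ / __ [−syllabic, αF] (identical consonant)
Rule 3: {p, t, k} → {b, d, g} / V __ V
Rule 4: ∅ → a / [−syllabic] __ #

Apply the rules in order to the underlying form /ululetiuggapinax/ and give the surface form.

Rule 1 (high vowel syncope): no segment meets the environment; /ululetiuggapinax/ is unchanged.
Rule 2 (degemination): /gg/ is a geminate; the first /g/ deletes. /ululetiuggapinax/ → ululetiugapinax.
Rule 3 (intervocalic voicing): /t/ is a voiceless stop between vowels /e/ and /i/, so it voices to [d]. /p/ is a voiceless stop between vowels /a/ and /i/, so it voices to [b]. /ululetiugapinax/ → ululediugabinax.
Rule 4 (final a-epenthesis): the form ends in the consonant /x/, so [a] is inserted word-finally. /ululediugabinax/ → ululediugabinaxa.

ululediugabinaxa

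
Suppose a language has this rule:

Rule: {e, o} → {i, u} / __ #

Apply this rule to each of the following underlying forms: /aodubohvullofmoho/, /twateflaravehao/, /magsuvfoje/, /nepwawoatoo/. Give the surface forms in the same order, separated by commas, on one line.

/aodubohvullofmoho/: /o/ is a mid vowel in word-final position, so it raises to [u]. → [aodubohvullofmohu].
/twateflaravehao/: /o/ is a mid vowel in word-final position, so it raises to [u]. → [twateflaravehau].
/magsuvfoje/: /e/ is a mid vowel in word-final position, so it raises to [i]. → [magsuvfoji].
/nepwawoatoo/: /o/ is a mid vowel in word-final position, so it raises to [u]. → [nepwawoatou].

aodubohvullofmohu, twateflaravehau, magsuvfoji, nepwawoatou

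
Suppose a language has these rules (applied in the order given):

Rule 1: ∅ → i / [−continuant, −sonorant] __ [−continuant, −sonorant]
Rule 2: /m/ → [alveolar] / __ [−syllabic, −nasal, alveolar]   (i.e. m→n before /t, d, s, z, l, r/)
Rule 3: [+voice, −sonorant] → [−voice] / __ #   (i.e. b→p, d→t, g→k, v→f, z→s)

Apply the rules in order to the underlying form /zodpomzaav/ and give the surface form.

Rule 1 (stop-cluster i-epenthesis): /d/ and /p/ form a stop–stop cluster, so [i] is inserted between them. /zodpomzaav/ → zodipomzaav.
Rule 2 (nasal place assimilation): /m/ precedes the alveolar consonant /z/, so it assimilates in place to [n]. /zodipomzaav/ → zodiponzaav.
Rule 3 (final devoicing): /v/ is a voiced obstruent in word-final position, so it devoices to [f]. /zodiponzaav/ → zodiponzaaf.

zodiponzaaf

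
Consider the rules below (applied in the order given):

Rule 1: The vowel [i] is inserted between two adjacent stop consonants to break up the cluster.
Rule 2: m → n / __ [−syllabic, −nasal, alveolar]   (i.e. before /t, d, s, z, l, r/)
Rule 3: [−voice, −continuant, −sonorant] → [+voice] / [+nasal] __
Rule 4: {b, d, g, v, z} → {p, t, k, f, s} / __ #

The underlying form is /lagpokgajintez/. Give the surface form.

Rule 1 (stop-cluster i-epenthesis): /g/ and /p/ form a stop–stop cluster, so [i] is inserted between them. /k/ and /g/ form a stop–stop cluster, so [i] is inserted between them. /lagpokgajintez/ → lagipokigajintez.
Rule 2 (nasal place assimilation): no segment meets the environment; /lagipokigajintez/ is unchanged.
Rule 3 (post-nasal voicing): /t/ is a voiceless stop immediately after the nasal /n/, so it voices to [d]. /lagipokigajintez/ → lagipokigajindez.
Rule 4 (final devoicing): /z/ is a voiced obstruent in word-final position, so it devoices to [s]. /lagipokigajindez/ → lagipokigajindes.

lagipokigajindes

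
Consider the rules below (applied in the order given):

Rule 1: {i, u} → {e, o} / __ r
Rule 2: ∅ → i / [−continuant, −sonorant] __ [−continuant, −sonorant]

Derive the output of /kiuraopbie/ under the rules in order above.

Rule 1 (pre-rhotic lowering): /u/ is a high vowel immediately before /r/, so it lowers to [o]. /kiuraopbie/ → kioraopbie.
Rule 2 (stop-cluster i-epenthesis): /p/ and /b/ form a stop–stop cluster, so [i] is inserted between them. /kioraopbie/ → kioraopibie.

kioraopibie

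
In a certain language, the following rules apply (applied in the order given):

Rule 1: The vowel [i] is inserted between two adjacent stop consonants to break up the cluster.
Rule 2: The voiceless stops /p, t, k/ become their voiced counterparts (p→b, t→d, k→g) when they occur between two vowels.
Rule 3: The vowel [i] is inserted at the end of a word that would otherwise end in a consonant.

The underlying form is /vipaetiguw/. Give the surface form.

vibaediguwi

Rule 1 (stop-cluster i-epenthesis): no segment meets the environment; /vipaetiguw/ is unchanged.
Rule 2 (intervocalic voicing): /p/ is a voiceless stop between vowels /i/ and /a/, so it voices to [b]. /t/ is a voiceless stop between vowels /e/ and /i/, so it voices to [d]. /vipaetiguw/ → vibaediguw.
Rule 3 (final i-epenthesis): the form ends in the consonant /w/, so [i] is inserted word-finally. /vibaediguw/ → vibaediguwi.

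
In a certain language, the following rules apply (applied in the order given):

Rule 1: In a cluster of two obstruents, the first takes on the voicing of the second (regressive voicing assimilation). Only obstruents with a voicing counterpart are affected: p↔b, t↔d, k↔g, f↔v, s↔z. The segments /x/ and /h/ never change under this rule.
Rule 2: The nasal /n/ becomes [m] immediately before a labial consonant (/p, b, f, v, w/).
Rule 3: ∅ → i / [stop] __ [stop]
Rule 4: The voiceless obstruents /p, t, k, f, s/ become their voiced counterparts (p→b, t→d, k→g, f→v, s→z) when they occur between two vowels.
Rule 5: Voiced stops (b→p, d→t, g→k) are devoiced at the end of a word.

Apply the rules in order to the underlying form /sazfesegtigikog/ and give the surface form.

sasfezegidigigok

Rule 1 (regressive voicing assimilation): /z/ precedes the voiceless obstruent /f/, so it devoices to [s] by assimilation. /g/ precedes the voiceless obstruent /t/, so it devoices to [k] by assimilation. /sazfesegtigikog/ → sasfesektigikog.
Rule 2 (nasal place assimilation): no segment meets the environment; /sasfesektigikog/ is unchanged.
Rule 3 (stop-cluster i-epenthesis): /k/ and /t/ form a stop–stop cluster, so [i] is inserted between them. /sasfesektigikog/ → sasfesekitigikog.
Rule 4 (intervocalic voicing): /s/ is a voiceless obstruent between vowels /e/ and /e/, so it voices to [z]. /k/ is a voiceless obstruent between vowels /e/ and /i/, so it voices to [g]. /t/ is a voiceless obstruent between vowels /i/ and /i/, so it voices to [d]. /k/ is a voiceless obstruent between vowels /i/ and /o/, so it voices to [g]. /sasfesekitigikog/ → sasfezegidigigog.
Rule 5 (final devoicing): /g/ is a voiced stop in word-final position, so it devoices to [k]. /sasfezegidigigog/ → sasfezegidigigok.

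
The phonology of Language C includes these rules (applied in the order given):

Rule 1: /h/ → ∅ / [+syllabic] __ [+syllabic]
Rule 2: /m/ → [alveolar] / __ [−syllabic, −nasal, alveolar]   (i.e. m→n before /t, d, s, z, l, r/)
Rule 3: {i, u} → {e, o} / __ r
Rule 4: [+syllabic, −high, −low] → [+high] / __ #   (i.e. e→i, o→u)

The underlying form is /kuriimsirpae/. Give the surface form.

Rule 1 (intervocalic h-deletion): no segment meets the environment; /kuriimsirpae/ is unchanged.
Rule 2 (nasal place assimilation): /m/ precedes the alveolar consonant /s/, so it assimilates in place to [n]. /kuriimsirpae/ → kuriinsirpae.
Rule 3 (pre-rhotic lowering): /u/ is a high vowel immediately before /r/, so it lowers to [o]. /i/ is a high vowel immediately before /r/, so it lowers to [e]. /kuriinsirpae/ → koriinserpae.
Rule 4 (final vowel raising): /e/ is a mid vowel in word-final position, so it raises to [i]. /koriinserpae/ → koriinserpai.

koriinserpai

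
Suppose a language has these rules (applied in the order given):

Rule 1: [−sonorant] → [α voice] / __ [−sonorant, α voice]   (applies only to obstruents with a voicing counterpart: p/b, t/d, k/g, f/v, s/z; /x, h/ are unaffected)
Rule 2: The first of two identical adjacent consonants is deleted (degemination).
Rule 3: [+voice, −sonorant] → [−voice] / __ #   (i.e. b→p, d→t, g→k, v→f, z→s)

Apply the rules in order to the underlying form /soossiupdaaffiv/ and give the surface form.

soosiubdaafif

Rule 1 (regressive voicing assimilation): /p/ precedes the voiced obstruent /d/, so it voices to [b] by assimilation. /soossiupdaaffiv/ → soossiubdaaffiv.
Rule 2 (degemination): /ss/ is a geminate; the first /s/ deletes. /ff/ is a geminate; the first /f/ deletes. /soossiubdaaffiv/ → soosiubdaafiv.
Rule 3 (final devoicing): /v/ is a voiced obstruent in word-final position, so it devoices to [f]. /soosiubdaafiv/ → soosiubdaafif.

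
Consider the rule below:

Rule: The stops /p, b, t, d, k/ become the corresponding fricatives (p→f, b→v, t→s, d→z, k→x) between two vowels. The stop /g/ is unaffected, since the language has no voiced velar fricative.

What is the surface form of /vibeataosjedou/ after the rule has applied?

viveasaosjezou

/b/ is a stop between vowels /i/ and /e/, so it spirantizes to the fricative [v].
/t/ is a stop between vowels /a/ and /a/, so it spirantizes to the fricative [s].
/d/ is a stop between vowels /e/ and /o/, so it spirantizes to the fricative [z].
Surface form: [viveasaosjezou].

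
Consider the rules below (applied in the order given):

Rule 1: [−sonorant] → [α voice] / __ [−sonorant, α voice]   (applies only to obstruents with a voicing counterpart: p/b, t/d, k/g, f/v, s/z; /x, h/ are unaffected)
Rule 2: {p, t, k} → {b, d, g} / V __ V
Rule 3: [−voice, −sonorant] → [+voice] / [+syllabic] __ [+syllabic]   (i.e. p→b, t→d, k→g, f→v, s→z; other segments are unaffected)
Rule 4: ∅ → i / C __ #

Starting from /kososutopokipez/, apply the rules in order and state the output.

Rule 1 (regressive voicing assimilation): no segment meets the environment; /kososutopokipez/ is unchanged.
Rule 2 (intervocalic voicing): /t/ is a voiceless stop between vowels /u/ and /o/, so it voices to [d]. /p/ is a voiceless stop between vowels /o/ and /o/, so it voices to [b]. /k/ is a voiceless stop between vowels /o/ and /i/, so it voices to [g]. /p/ is a voiceless stop between vowels /i/ and /e/, so it voices to [b]. /kososutopokipez/ → kososudobogibez.
Rule 3 (intervocalic voicing): /s/ is a voiceless obstruent between vowels /o/ and /o/, so it voices to [z]. /s/ is a voiceless obstruent between vowels /o/ and /u/, so it voices to [z]. /kososudobogibez/ → kozozudobogibez.
Rule 4 (final i-epenthesis): the form ends in the consonant /z/, so [i] is inserted word-finally. /kozozudobogibez/ → kozozudobogibezi.

kozozudobogibezi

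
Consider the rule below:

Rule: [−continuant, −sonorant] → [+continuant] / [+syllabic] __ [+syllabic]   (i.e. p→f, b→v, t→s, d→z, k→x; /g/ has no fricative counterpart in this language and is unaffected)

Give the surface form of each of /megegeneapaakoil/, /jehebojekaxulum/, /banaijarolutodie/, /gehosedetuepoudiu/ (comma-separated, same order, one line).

megegeneafaaxoil, jehevojexaxulum, banaijarolusozie, gehosezesuefouziu

/megegeneapaakoil/: /p/ is a stop between vowels /a/ and /a/, so it spirantizes to the fricative [f]. /k/ is a stop between vowels /a/ and /o/, so it spirantizes to the fricative [x]. → [megegeneafaaxoil].
/jehebojekaxulum/: /b/ is a stop between vowels /e/ and /o/, so it spirantizes to the fricative [v]. /k/ is a stop between vowels /e/ and /a/, so it spirantizes to the fricative [x]. → [jehevojexaxulum].
/banaijarolutodie/: /t/ is a stop between vowels /u/ and /o/, so it spirantizes to the fricative [s]. /d/ is a stop between vowels /o/ and /i/, so it spirantizes to the fricative [z]. → [banaijarolusozie].
/gehosedetuepoudiu/: /d/ is a stop between vowels /e/ and /e/, so it spirantizes to the fricative [z]. /t/ is a stop between vowels /e/ and /u/, so it spirantizes to the fricative [s]. /p/ is a stop between vowels /e/ and /o/, so it spirantizes to the fricative [f]. /d/ is a stop between vowels /u/ and /i/, so it spirantizes to the fricative [z]. → [gehosezesuefouziu].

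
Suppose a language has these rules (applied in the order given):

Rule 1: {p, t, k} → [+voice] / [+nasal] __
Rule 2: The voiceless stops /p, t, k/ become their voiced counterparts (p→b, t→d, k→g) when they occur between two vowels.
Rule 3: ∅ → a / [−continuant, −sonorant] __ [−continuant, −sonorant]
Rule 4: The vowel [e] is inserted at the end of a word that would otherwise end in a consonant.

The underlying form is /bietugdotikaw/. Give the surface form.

Rule 1 (post-nasal voicing): no segment meets the environment; /bietugdotikaw/ is unchanged.
Rule 2 (intervocalic voicing): /t/ is a voiceless stop between vowels /e/ and /u/, so it voices to [d]. /t/ is a voiceless stop between vowels /o/ and /i/, so it voices to [d]. /k/ is a voiceless stop between vowels /i/ and /a/, so it voices to [g]. /bietugdotikaw/ → biedugdodigaw.
Rule 3 (stop-cluster a-epenthesis): /g/ and /d/ form a stop–stop cluster, so [a] is inserted between them. /biedugdodigaw/ → biedugadodigaw.
Rule 4 (final e-epenthesis): the form ends in the consonant /w/, so [e] is inserted word-finally. /biedugadodigaw/ → biedugadodigawe.

biedugadodigawe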